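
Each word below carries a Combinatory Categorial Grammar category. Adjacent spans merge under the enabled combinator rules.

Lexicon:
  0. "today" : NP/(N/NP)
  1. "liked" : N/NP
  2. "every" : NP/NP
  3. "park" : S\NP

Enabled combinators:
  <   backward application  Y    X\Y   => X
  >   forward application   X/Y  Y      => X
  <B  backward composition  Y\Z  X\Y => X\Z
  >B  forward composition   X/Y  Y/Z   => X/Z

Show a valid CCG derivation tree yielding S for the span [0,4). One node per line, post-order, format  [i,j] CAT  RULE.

[0,1] NP/(N/NP)  lex  "today"
[1,2] N/NP  lex  "liked"
[2,3] NP/NP  lex  "every"
[1,3] N/NP  >B  k=2
[0,3] NP  >  k=1
[3,4] S\NP  lex  "park"
[0,4] S  <  k=3

[0,4] S   <
  [0,3] NP   >
    [0,1] "today" : NP/(N/NP)
    [1,3] N/NP   >B
      [1,2] "liked" : N/NP
      [2,3] "every" : NP/NP
  [3,4] "park" : S\NP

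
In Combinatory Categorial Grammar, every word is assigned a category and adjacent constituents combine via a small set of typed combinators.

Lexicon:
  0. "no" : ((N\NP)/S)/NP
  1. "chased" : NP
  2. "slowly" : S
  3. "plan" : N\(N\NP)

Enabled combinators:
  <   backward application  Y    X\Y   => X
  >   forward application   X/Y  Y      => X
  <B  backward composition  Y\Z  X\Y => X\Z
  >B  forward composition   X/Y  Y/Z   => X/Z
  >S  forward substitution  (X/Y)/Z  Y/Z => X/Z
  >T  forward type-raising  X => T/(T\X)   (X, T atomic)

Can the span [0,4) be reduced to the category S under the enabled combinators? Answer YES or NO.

((N\NP)/S)/NP NP S N\(N\NP)
CKY chart[0,4] = {N, N/(N\N), NP/(NP\N), PP/(PP\N), S/(S\N)}; S ∉ chart

NO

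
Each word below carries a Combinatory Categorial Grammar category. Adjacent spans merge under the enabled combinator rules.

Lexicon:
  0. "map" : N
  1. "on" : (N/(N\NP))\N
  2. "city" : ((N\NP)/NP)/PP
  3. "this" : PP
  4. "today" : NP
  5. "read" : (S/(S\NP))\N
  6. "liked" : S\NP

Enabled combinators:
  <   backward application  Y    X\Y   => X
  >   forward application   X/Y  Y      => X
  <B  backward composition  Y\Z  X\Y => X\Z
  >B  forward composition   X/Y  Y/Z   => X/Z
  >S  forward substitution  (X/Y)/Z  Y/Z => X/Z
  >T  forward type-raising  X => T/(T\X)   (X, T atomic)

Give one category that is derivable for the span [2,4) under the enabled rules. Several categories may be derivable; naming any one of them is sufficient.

(N\NP)/NP

[0,7] S   >
  [0,6] S/(S\NP)   <
    [0,5] N   >
      [0,2] N/(N\NP)   <
        [0,1] "map" : N
        [1,2] "on" : (N/(N\NP))\N
      [2,5] N\NP   >
        [2,4] (N\NP)/NP   >
          [2,3] "city" : ((N\NP)/NP)/PP
          [3,4] "this" : PP
        [4,5] "today" : NP
    [5,6] "read" : (S/(S\NP))\N
  [6,7] "liked" : S\NP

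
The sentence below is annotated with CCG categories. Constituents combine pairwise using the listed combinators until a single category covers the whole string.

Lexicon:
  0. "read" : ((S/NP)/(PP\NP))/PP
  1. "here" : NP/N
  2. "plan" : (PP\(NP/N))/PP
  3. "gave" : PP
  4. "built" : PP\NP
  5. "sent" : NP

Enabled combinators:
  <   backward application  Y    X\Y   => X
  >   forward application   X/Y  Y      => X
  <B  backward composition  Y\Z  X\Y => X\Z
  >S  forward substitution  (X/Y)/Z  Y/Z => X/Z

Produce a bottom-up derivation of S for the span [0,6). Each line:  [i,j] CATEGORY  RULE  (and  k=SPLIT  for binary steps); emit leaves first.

[0,1] ((S/NP)/(PP\NP))/PP  lex  "read"
[1,2] NP/N  lex  "here"
[2,3] (PP\(NP/N))/PP  lex  "plan"
[3,4] PP  lex  "gave"
[2,4] PP\(NP/N)  >  k=3
[1,4] PP  <  k=2
[0,4] (S/NP)/(PP\NP)  >  k=1
[4,5] PP\NP  lex  "built"
[0,5] S/NP  >  k=4
[5,6] NP  lex  "sent"
[0,6] S  >  k=5

[0,6] S   >
  [0,5] S/NP   >
    [0,4] (S/NP)/(PP\NP)   >
      [0,1] "read" : ((S/NP)/(PP\NP))/PP
      [1,4] PP   <
        [1,2] "here" : NP/N
        [2,4] PP\(NP/N)   >
          [2,3] "plan" : (PP\(NP/N))/PP
          [3,4] "gave" : PP
    [4,5] "built" : PP\NP
  [5,6] "sent" : NP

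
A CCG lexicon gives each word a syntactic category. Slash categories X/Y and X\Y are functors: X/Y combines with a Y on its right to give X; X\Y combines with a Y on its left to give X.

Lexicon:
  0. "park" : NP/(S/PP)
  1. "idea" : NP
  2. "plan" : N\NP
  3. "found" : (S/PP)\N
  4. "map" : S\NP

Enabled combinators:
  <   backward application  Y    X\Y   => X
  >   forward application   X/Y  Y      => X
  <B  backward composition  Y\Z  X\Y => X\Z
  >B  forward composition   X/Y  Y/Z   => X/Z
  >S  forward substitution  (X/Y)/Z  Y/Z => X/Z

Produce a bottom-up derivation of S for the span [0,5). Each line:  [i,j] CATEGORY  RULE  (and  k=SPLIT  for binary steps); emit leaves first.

[0,5] S   <
  [0,4] NP   >
    [0,1] "park" : NP/(S/PP)
    [1,4] S/PP   <
      [1,3] N   <
        [1,2] "idea" : NP
        [2,3] "plan" : N\NP
      [3,4] "found" : (S/PP)\N
  [4,5] "map" : S\NP

[0,1] NP/(S/PP)  lex  "park"
[1,2] NP  lex  "idea"
[2,3] N\NP  lex  "plan"
[1,3] N  <  k=2
[3,4] (S/PP)\N  lex  "found"
[1,4] S/PP  <  k=3
[0,4] NP  >  k=1
[4,5] S\NP  lex  "map"
[0,5] S  <  k=4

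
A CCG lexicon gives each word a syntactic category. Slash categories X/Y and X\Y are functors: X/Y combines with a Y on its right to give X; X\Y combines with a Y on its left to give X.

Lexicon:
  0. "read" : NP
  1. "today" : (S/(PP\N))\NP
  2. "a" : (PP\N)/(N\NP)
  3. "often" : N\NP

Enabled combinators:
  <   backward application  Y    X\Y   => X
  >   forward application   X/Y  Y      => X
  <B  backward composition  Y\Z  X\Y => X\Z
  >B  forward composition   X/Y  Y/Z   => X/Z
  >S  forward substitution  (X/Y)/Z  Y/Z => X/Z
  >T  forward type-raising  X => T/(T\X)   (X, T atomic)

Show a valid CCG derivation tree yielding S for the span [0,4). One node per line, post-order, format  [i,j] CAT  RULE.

[0,1] NP  lex  "read"
[1,2] (S/(PP\N))\NP  lex  "today"
[0,2] S/(PP\N)  <  k=1
[2,3] (PP\N)/(N\NP)  lex  "a"
[3,4] N\NP  lex  "often"
[2,4] PP\N  >  k=3
[0,4] S  >  k=2

[0,4] S   >
  [0,2] S/(PP\N)   <
    [0,1] "read" : NP
    [1,2] "today" : (S/(PP\N))\NP
  [2,4] PP\N   >
    [2,3] "a" : (PP\N)/(N\NP)
    [3,4] "often" : N\NP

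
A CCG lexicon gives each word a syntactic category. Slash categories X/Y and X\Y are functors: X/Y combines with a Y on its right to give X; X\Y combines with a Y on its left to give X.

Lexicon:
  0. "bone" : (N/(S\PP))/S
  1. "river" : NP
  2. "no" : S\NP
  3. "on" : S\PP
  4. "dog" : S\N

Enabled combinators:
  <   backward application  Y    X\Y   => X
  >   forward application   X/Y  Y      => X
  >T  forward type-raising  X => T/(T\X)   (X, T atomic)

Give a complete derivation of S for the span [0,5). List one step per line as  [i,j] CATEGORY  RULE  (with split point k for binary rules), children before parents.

[0,1] (N/(S\PP))/S  lex  "bone"
[1,2] NP  lex  "river"
[2,3] S\NP  lex  "no"
[1,3] S  <  k=2
[0,3] N/(S\PP)  >  k=1
[3,4] S\PP  lex  "on"
[0,4] N  >  k=3
[4,5] S\N  lex  "dog"
[0,5] S  <  k=4

[0,5] S   <
  [0,4] N   >
    [0,3] N/(S\PP)   >
      [0,1] "bone" : (N/(S\PP))/S
      [1,3] S   <
        [1,2] "river" : NP
        [2,3] "no" : S\NP
    [3,4] "on" : S\PP
  [4,5] "dog" : S\N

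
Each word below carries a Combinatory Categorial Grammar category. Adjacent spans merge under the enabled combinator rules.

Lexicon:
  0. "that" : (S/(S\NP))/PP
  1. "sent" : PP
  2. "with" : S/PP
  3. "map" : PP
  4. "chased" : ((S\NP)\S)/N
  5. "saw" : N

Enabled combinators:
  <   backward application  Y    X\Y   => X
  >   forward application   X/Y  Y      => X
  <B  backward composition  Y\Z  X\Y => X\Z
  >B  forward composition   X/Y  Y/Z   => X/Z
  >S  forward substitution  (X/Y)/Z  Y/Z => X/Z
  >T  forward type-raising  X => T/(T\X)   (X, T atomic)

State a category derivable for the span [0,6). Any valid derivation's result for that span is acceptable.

S

[0,6] S   >
  [0,2] S/(S\NP)   >
    [0,1] "that" : (S/(S\NP))/PP
    [1,2] "sent" : PP
  [2,6] S\NP   <
    [2,4] S   >
      [2,3] "with" : S/PP
      [3,4] "map" : PP
    [4,6] (S\NP)\S   >
      [4,5] "chased" : ((S\NP)\S)/N
      [5,6] "saw" : N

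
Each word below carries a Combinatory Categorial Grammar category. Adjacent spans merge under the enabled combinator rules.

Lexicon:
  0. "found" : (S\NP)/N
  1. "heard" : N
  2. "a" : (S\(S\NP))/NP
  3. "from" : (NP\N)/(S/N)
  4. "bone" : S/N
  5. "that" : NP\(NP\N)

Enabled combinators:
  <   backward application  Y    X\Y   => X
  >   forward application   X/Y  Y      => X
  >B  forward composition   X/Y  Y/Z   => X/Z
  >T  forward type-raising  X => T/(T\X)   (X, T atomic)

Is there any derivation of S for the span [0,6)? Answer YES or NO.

[0,6] S   <
  [0,2] S\NP   >
    [0,1] "found" : (S\NP)/N
    [1,2] "heard" : N
  [2,6] S\(S\NP)   >
    [2,3] "a" : (S\(S\NP))/NP
    [3,6] NP   <
      [3,5] NP\N   >
        [3,4] "from" : (NP\N)/(S/N)
        [4,5] "bone" : S/N
      [5,6] "that" : NP\(NP\N)

YES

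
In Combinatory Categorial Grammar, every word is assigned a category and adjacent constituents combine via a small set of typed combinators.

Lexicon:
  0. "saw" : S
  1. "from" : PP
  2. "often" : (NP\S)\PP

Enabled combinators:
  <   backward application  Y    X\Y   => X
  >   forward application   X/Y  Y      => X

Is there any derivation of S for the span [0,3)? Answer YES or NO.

NO

S PP (NP\S)\PP
CKY chart[0,3] = {NP}; S ∉ chart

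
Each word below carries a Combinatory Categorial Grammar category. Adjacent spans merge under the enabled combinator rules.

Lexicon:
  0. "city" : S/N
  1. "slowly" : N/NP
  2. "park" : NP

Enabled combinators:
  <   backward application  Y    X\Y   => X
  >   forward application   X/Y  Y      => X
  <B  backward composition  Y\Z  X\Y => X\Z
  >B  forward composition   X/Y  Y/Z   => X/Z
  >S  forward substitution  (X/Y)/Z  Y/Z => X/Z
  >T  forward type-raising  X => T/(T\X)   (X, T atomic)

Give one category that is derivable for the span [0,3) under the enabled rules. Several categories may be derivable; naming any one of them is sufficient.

S

[0,3] S   >
  [0,1] "city" : S/N
  [1,3] N   >
    [1,2] "slowly" : N/NP
    [2,3] "park" : NP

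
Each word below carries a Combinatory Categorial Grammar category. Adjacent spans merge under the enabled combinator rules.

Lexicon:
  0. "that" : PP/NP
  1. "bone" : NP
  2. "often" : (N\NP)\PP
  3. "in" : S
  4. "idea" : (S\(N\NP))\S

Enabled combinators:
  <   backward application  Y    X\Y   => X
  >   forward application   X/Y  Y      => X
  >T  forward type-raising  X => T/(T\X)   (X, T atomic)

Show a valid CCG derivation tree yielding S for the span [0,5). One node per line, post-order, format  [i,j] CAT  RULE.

[0,5] S   <
  [0,3] N\NP   <
    [0,2] PP   >
      [0,1] "that" : PP/NP
      [1,2] "bone" : NP
    [2,3] "often" : (N\NP)\PP
  [3,5] S\(N\NP)   <
    [3,4] "in" : S
    [4,5] "idea" : (S\(N\NP))\S

[0,1] PP/NP  lex  "that"
[1,2] NP  lex  "bone"
[0,2] PP  >  k=1
[2,3] (N\NP)\PP  lex  "often"
[0,3] N\NP  <  k=2
[3,4] S  lex  "in"
[4,5] (S\(N\NP))\S  lex  "idea"
[3,5] S\(N\NP)  <  k=4
[0,5] S  <  k=3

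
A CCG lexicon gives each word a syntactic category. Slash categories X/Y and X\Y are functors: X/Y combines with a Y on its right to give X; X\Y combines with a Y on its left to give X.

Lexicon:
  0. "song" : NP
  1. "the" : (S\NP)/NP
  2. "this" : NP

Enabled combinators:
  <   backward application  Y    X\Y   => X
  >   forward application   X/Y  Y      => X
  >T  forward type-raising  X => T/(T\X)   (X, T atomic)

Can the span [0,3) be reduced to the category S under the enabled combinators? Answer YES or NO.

YES

[0,3] S   <
  [0,1] "song" : NP
  [1,3] S\NP   >
    [1,2] "the" : (S\NP)/NP
    [2,3] "this" : NP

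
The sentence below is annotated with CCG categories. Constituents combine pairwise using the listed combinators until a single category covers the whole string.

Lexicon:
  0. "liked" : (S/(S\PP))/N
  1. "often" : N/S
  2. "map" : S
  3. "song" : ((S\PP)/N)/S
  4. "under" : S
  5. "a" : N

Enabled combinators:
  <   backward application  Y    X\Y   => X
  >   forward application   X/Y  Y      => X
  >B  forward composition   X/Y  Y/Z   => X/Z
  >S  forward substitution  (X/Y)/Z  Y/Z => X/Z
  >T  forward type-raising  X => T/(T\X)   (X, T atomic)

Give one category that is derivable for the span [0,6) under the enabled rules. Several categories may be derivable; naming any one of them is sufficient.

[0,6] S   >
  [0,3] S/(S\PP)   >
    [0,1] "liked" : (S/(S\PP))/N
    [1,3] N   >
      [1,2] "often" : N/S
      [2,3] "map" : S
  [3,6] S\PP   >
    [3,5] (S\PP)/N   >
      [3,4] "song" : ((S\PP)/N)/S
      [4,5] "under" : S
    [5,6] "a" : N

S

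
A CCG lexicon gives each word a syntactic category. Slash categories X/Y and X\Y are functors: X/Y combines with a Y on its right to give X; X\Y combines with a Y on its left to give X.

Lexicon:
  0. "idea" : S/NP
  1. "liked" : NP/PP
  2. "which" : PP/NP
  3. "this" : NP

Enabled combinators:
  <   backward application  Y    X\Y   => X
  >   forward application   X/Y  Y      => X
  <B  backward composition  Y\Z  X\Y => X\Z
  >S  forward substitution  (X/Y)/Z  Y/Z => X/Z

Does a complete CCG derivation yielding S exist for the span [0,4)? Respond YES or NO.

YES

[0,4] S   >
  [0,1] "idea" : S/NP
  [1,4] NP   >
    [1,2] "liked" : NP/PP
    [2,4] PP   >
      [2,3] "which" : PP/NP
      [3,4] "this" : NP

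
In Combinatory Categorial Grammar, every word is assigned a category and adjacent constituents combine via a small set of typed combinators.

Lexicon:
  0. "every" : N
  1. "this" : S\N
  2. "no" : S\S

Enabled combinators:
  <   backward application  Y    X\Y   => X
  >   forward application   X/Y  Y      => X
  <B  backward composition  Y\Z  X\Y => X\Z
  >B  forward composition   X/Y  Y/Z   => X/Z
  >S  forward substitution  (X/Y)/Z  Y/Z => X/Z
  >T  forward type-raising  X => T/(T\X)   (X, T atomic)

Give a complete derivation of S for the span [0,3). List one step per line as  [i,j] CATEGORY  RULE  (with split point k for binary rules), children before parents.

[0,1] N  lex  "every"
[0,1] S/(S\N)  >T
[1,2] S\N  lex  "this"
[2,3] S\S  lex  "no"
[1,3] S\N  <B  k=2
[0,3] S  >  k=1

[0,3] S   >
  [0,1] S/(S\N)   >T
    [0,1] "every" : N
  [1,3] S\N   <B
    [1,2] "this" : S\N
    [2,3] "no" : S\S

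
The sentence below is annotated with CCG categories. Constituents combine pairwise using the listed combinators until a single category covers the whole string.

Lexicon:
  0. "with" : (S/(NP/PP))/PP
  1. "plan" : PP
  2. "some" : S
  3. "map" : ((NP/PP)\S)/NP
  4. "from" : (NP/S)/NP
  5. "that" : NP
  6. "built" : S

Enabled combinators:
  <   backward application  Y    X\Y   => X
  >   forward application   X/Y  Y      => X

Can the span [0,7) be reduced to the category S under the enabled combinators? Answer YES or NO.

YES

[0,7] S   >
  [0,2] S/(NP/PP)   >
    [0,1] "with" : (S/(NP/PP))/PP
    [1,2] "plan" : PP
  [2,7] NP/PP   <
    [2,3] "some" : S
    [3,7] (NP/PP)\S   >
      [3,4] "map" : ((NP/PP)\S)/NP
      [4,7] NP   >
        [4,6] NP/S   >
          [4,5] "from" : (NP/S)/NP
          [5,6] "that" : NP
        [6,7] "built" : S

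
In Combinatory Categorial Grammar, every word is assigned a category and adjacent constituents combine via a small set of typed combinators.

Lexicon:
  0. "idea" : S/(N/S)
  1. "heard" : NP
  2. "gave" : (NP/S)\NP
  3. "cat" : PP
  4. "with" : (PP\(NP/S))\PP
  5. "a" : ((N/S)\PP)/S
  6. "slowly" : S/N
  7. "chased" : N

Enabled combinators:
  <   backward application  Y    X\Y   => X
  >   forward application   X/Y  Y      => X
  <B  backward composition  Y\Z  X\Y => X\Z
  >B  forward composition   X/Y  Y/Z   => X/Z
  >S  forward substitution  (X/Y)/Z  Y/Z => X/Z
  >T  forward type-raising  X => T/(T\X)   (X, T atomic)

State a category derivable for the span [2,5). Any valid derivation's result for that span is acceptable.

[0,8] S   >
  [0,1] "idea" : S/(N/S)
  [1,8] N/S   <
    [1,5] PP   <
      [1,2] "heard" : NP
      [2,5] PP\NP   <B
        [2,3] "gave" : (NP/S)\NP
        [3,5] PP\(NP/S)   <
          [3,4] "cat" : PP
          [4,5] "with" : (PP\(NP/S))\PP
    [5,8] (N/S)\PP   >
      [5,6] "a" : ((N/S)\PP)/S
      [6,8] S   >
        [6,7] "slowly" : S/N
        [7,8] "chased" : N

PP\NP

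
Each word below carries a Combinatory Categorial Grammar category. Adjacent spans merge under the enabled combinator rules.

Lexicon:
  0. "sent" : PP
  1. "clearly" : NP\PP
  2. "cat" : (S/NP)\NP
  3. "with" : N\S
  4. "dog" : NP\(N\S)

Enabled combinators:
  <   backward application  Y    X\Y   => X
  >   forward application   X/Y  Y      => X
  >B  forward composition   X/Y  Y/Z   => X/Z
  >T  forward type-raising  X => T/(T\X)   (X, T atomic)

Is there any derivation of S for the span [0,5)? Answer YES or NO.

[0,5] S   >
  [0,3] S/NP   <
    [0,2] NP   >
      [0,1] NP/(NP\PP)   >T
        [0,1] "sent" : PP
      [1,2] "clearly" : NP\PP
    [2,3] "cat" : (S/NP)\NP
  [3,5] NP   <
    [3,4] "with" : N\S
    [4,5] "dog" : NP\(N\S)

YES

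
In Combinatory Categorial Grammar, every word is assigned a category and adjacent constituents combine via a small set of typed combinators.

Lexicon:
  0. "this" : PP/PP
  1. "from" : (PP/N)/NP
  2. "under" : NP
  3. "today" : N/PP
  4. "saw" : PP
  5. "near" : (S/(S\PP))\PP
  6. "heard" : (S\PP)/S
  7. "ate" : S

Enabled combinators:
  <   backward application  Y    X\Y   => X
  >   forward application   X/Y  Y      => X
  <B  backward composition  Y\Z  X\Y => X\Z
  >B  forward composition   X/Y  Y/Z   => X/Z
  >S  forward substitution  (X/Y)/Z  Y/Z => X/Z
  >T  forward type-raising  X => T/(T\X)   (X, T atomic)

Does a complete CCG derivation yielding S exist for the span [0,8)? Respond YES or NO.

[0,8] S   >
  [0,6] S/(S\PP)   <
    [0,5] PP   >
      [0,3] PP/N   >B
        [0,1] "this" : PP/PP
        [1,3] PP/N   >
          [1,2] "from" : (PP/N)/NP
          [2,3] "under" : NP
      [3,5] N   >
        [3,4] "today" : N/PP
        [4,5] "saw" : PP
    [5,6] "near" : (S/(S\PP))\PP
  [6,8] S\PP   >
    [6,7] "heard" : (S\PP)/S
    [7,8] "ate" : S

YES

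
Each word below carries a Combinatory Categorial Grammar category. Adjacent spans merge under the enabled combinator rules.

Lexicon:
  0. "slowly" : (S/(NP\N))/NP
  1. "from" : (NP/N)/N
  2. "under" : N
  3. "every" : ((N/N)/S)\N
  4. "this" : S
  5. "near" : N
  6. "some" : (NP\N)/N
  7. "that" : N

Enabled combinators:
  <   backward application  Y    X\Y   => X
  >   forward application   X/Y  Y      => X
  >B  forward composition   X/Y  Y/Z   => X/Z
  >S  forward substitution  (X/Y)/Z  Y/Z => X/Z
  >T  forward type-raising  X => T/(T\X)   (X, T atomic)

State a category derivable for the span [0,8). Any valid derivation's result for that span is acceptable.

S

[0,8] S   >
  [0,6] S/(NP\N)   >
    [0,1] "slowly" : (S/(NP\N))/NP
    [1,6] NP   >
      [1,5] NP/N   >S
        [1,2] "from" : (NP/N)/N
        [2,5] N/N   >
          [2,4] (N/N)/S   <
            [2,3] "under" : N
            [3,4] "every" : ((N/N)/S)\N
          [4,5] "this" : S
      [5,6] "near" : N
  [6,8] NP\N   >
    [6,7] "some" : (NP\N)/N
    [7,8] "that" : N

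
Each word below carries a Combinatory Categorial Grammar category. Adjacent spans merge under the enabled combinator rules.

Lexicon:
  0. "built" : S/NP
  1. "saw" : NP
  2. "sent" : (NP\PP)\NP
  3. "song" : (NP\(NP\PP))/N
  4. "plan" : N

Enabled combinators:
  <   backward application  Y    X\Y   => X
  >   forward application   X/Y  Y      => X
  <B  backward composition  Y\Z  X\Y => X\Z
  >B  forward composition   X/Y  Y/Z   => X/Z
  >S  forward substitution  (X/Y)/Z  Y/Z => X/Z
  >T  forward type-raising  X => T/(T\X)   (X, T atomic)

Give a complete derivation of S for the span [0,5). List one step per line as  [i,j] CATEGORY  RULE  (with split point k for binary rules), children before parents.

[0,5] S   >
  [0,1] "built" : S/NP
  [1,5] NP   <
    [1,3] NP\PP   <
      [1,2] "saw" : NP
      [2,3] "sent" : (NP\PP)\NP
    [3,5] NP\(NP\PP)   >
      [3,4] "song" : (NP\(NP\PP))/N
      [4,5] "plan" : N

[0,1] S/NP  lex  "built"
[1,2] NP  lex  "saw"
[2,3] (NP\PP)\NP  lex  "sent"
[1,3] NP\PP  <  k=2
[3,4] (NP\(NP\PP))/N  lex  "song"
[4,5] N  lex  "plan"
[3,5] NP\(NP\PP)  >  k=4
[1,5] NP  <  k=3
[0,5] S  >  k=1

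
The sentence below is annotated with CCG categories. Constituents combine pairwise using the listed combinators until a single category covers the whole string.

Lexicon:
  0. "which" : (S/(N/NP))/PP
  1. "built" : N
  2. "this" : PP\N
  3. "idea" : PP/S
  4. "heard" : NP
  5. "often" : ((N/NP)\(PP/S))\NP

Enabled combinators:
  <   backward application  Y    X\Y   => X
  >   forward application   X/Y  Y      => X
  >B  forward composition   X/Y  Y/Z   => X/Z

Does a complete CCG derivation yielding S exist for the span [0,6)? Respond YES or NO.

[0,6] S   >
  [0,3] S/(N/NP)   >
    [0,1] "which" : (S/(N/NP))/PP
    [1,3] PP   <
      [1,2] "built" : N
      [2,3] "this" : PP\N
  [3,6] N/NP   <
    [3,4] "idea" : PP/S
    [4,6] (N/NP)\(PP/S)   <
      [4,5] "heard" : NP
      [5,6] "often" : ((N/NP)\(PP/S))\NP

YES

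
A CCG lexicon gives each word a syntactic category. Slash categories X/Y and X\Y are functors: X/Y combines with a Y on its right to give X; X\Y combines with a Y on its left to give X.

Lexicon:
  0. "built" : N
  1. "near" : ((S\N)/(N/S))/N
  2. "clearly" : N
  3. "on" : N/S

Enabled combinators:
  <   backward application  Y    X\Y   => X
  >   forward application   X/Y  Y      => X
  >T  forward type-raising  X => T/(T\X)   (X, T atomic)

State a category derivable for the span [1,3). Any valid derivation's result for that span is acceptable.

(S\N)/(N/S)

[0,4] S   <
  [0,1] "built" : N
  [1,4] S\N   >
    [1,3] (S\N)/(N/S)   >
      [1,2] "near" : ((S\N)/(N/S))/N
      [2,3] "clearly" : N
    [3,4] "on" : N/S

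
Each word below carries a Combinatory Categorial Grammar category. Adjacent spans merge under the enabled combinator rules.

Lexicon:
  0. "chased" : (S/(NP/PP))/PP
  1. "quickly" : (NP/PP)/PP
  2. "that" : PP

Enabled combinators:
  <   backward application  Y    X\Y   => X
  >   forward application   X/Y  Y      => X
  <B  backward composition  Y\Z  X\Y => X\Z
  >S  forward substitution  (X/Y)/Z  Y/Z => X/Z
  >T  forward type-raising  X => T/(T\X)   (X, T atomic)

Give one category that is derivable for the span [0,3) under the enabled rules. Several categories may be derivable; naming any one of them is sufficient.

[0,3] S   >
  [0,2] S/PP   >S
    [0,1] "chased" : (S/(NP/PP))/PP
    [1,2] "quickly" : (NP/PP)/PP
  [2,3] "that" : PP

S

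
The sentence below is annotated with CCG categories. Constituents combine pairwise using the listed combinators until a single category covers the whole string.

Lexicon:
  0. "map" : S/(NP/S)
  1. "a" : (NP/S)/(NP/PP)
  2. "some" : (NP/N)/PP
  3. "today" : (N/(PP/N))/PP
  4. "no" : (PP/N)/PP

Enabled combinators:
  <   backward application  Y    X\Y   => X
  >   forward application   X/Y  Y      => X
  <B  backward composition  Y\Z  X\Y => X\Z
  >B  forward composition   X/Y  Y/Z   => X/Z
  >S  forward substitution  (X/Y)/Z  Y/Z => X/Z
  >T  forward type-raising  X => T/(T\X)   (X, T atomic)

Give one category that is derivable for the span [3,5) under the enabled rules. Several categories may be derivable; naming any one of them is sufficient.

[0,5] S   >
  [0,1] "map" : S/(NP/S)
  [1,5] NP/S   >
    [1,2] "a" : (NP/S)/(NP/PP)
    [2,5] NP/PP   >S
      [2,3] "some" : (NP/N)/PP
      [3,5] N/PP   >S
        [3,4] "today" : (N/(PP/N))/PP
        [4,5] "no" : (PP/N)/PP

N/PP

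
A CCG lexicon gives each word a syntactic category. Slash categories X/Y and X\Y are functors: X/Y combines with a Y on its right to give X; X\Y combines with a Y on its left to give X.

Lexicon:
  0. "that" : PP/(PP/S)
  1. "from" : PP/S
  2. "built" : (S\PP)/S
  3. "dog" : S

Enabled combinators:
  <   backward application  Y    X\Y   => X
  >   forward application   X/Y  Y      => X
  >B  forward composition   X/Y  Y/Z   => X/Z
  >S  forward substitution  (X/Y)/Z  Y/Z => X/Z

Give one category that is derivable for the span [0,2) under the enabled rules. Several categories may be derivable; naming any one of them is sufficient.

PP

[0,4] S   <
  [0,2] PP   >
    [0,1] "that" : PP/(PP/S)
    [1,2] "from" : PP/S
  [2,4] S\PP   >
    [2,3] "built" : (S\PP)/S
    [3,4] "dog" : S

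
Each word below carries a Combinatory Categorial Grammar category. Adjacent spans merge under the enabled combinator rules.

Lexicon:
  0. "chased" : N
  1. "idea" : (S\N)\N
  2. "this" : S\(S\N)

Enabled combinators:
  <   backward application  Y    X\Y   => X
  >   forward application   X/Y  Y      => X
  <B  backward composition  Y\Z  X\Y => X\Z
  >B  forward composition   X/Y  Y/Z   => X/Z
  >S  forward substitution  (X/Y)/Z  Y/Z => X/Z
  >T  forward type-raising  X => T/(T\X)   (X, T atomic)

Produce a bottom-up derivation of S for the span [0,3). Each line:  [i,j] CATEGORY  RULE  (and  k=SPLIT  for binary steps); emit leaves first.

[0,3] S   <
  [0,2] S\N   <
    [0,1] "chased" : N
    [1,2] "idea" : (S\N)\N
  [2,3] "this" : S\(S\N)

[0,1] N  lex  "chased"
[1,2] (S\N)\N  lex  "idea"
[0,2] S\N  <  k=1
[2,3] S\(S\N)  lex  "this"
[0,3] S  <  k=2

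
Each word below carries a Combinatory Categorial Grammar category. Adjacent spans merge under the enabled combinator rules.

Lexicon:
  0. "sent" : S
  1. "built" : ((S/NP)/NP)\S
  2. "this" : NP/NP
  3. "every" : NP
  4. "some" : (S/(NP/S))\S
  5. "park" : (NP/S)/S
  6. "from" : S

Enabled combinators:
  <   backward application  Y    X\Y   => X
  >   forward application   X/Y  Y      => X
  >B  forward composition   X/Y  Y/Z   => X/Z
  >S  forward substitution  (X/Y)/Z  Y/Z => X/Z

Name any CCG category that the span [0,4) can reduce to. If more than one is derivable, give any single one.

[0,7] S   >
  [0,5] S/(NP/S)   <
    [0,4] S   >
      [0,3] S/NP   >S
        [0,2] (S/NP)/NP   <
          [0,1] "sent" : S
          [1,2] "built" : ((S/NP)/NP)\S
        [2,3] "this" : NP/NP
      [3,4] "every" : NP
    [4,5] "some" : (S/(NP/S))\S
  [5,7] NP/S   >
    [5,6] "park" : (NP/S)/S
    [6,7] "from" : S

S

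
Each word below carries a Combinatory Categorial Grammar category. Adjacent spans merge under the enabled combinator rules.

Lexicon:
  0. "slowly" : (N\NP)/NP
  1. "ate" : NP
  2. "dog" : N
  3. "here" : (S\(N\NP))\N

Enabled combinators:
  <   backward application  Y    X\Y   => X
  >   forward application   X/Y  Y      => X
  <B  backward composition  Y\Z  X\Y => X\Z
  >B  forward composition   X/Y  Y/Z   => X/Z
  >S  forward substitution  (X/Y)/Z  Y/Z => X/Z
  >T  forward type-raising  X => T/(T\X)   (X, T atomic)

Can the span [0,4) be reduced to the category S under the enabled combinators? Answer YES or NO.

YES

[0,4] S   <
  [0,2] N\NP   >
    [0,1] "slowly" : (N\NP)/NP
    [1,2] "ate" : NP
  [2,4] S\(N\NP)   <
    [2,3] "dog" : N
    [3,4] "here" : (S\(N\NP))\N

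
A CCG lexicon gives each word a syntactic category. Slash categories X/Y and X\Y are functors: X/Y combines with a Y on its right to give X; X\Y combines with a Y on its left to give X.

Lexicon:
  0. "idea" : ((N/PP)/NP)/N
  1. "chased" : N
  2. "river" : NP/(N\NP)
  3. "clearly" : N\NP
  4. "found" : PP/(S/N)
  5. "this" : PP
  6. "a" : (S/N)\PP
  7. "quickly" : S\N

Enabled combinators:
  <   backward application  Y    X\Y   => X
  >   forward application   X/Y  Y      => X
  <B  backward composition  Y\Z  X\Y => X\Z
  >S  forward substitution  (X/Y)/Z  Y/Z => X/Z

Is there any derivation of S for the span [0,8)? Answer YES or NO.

YES

[0,8] S   <
  [0,7] N   >
    [0,4] N/PP   >
      [0,2] (N/PP)/NP   >
        [0,1] "idea" : ((N/PP)/NP)/N
        [1,2] "chased" : N
      [2,4] NP   >
        [2,3] "river" : NP/(N\NP)
        [3,4] "clearly" : N\NP
    [4,7] PP   >
      [4,5] "found" : PP/(S/N)
      [5,7] S/N   <
        [5,6] "this" : PP
        [6,7] "a" : (S/N)\PP
  [7,8] "quickly" : S\N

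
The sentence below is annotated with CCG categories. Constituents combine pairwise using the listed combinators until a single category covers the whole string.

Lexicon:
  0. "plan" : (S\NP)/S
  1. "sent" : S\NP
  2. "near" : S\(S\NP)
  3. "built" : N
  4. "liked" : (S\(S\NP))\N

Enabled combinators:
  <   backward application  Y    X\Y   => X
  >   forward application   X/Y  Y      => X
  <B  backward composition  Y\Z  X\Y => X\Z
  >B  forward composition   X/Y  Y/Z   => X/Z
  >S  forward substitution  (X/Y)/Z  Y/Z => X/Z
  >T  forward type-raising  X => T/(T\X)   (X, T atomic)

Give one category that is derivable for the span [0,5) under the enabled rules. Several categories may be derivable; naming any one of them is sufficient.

[0,5] S   <
  [0,3] S\NP   >
    [0,1] "plan" : (S\NP)/S
    [1,3] S   <
      [1,2] "sent" : S\NP
      [2,3] "near" : S\(S\NP)
  [3,5] S\(S\NP)   <
    [3,4] "built" : N
    [4,5] "liked" : (S\(S\NP))\N

S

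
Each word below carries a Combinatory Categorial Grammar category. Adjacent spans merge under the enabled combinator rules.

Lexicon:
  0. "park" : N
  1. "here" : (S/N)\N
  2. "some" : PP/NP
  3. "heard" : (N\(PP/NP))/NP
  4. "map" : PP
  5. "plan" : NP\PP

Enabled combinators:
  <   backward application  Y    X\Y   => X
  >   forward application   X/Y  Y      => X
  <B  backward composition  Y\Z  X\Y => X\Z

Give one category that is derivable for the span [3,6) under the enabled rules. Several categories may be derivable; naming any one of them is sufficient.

[0,6] S   >
  [0,2] S/N   <
    [0,1] "park" : N
    [1,2] "here" : (S/N)\N
  [2,6] N   <
    [2,3] "some" : PP/NP
    [3,6] N\(PP/NP)   >
      [3,4] "heard" : (N\(PP/NP))/NP
      [4,6] NP   <
        [4,5] "map" : PP
        [5,6] "plan" : NP\PP

N\(PP/NP)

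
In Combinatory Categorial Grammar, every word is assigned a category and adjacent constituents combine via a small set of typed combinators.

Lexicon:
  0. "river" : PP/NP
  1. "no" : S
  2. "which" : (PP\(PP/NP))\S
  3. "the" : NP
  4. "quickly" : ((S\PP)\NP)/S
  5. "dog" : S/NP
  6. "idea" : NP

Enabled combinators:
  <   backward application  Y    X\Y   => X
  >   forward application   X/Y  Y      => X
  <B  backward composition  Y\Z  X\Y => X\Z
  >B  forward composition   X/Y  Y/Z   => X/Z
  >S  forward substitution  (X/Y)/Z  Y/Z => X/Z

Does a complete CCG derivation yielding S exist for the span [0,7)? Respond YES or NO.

YES

[0,7] S   <
  [0,3] PP   <
    [0,1] "river" : PP/NP
    [1,3] PP\(PP/NP)   <
      [1,2] "no" : S
      [2,3] "which" : (PP\(PP/NP))\S
  [3,7] S\PP   <
    [3,4] "the" : NP
    [4,7] (S\PP)\NP   >
      [4,5] "quickly" : ((S\PP)\NP)/S
      [5,7] S   >
        [5,6] "dog" : S/NP
        [6,7] "idea" : NP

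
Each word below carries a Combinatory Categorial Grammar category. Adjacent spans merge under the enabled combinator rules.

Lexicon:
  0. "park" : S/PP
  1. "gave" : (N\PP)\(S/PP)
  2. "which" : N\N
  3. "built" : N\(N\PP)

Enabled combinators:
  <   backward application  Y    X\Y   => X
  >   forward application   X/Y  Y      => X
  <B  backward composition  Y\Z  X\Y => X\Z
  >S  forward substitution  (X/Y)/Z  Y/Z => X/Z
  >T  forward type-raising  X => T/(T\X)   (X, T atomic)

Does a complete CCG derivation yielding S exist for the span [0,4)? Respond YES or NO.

NO

S/PP (N\PP)\(S/PP) N\N N\(N\PP)
CKY chart[0,4] = {N, N/(N\N), NP/(NP\N), PP/(PP\N), S/(S\N)}; S ∉ chart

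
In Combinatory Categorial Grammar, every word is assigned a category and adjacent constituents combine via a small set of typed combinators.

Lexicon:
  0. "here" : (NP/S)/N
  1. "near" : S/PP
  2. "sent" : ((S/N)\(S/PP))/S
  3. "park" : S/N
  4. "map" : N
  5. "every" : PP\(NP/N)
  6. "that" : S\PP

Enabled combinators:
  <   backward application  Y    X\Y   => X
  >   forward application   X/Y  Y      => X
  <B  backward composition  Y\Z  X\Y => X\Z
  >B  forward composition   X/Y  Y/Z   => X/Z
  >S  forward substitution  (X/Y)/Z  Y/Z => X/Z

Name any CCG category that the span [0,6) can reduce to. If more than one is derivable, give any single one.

[0,7] S   <
  [0,6] PP   <
    [0,5] NP/N   >S
      [0,1] "here" : (NP/S)/N
      [1,5] S/N   <
        [1,2] "near" : S/PP
        [2,5] (S/N)\(S/PP)   >
          [2,3] "sent" : ((S/N)\(S/PP))/S
          [3,5] S   >
            [3,4] "park" : S/N
            [4,5] "map" : N
    [5,6] "every" : PP\(NP/N)
  [6,7] "that" : S\PP

PP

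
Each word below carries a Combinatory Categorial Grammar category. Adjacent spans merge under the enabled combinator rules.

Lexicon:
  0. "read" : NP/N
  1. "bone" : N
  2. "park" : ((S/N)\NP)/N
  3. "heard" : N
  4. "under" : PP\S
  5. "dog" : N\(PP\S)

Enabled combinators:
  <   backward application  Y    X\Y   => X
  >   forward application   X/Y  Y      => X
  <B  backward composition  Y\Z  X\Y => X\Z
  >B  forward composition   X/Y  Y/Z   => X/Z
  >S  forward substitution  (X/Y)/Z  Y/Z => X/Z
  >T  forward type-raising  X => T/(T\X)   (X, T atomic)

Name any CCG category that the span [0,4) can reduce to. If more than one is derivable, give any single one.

S/N

[0,6] S   >
  [0,4] S/N   <
    [0,2] NP   >
      [0,1] "read" : NP/N
      [1,2] "bone" : N
    [2,4] (S/N)\NP   >
      [2,3] "park" : ((S/N)\NP)/N
      [3,4] "heard" : N
  [4,6] N   <
    [4,5] "under" : PP\S
    [5,6] "dog" : N\(PP\S)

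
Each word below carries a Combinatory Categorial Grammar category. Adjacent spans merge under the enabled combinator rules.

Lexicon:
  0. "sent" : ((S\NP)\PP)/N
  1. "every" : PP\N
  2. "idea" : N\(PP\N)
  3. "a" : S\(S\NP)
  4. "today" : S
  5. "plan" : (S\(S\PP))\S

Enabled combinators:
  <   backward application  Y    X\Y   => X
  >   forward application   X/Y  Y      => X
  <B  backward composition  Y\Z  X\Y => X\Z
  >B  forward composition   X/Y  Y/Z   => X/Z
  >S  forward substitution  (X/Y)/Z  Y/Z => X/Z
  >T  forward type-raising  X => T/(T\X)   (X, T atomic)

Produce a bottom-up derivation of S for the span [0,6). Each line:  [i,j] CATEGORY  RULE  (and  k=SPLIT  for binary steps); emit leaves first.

[0,6] S   <
  [0,4] S\PP   <B
    [0,3] (S\NP)\PP   >
      [0,1] "sent" : ((S\NP)\PP)/N
      [1,3] N   <
        [1,2] "every" : PP\N
        [2,3] "idea" : N\(PP\N)
    [3,4] "a" : S\(S\NP)
  [4,6] S\(S\PP)   <
    [4,5] "today" : S
    [5,6] "plan" : (S\(S\PP))\S

[0,1] ((S\NP)\PP)/N  lex  "sent"
[1,2] PP\N  lex  "every"
[2,3] N\(PP\N)  lex  "idea"
[1,3] N  <  k=2
[0,3] (S\NP)\PP  >  k=1
[3,4] S\(S\NP)  lex  "a"
[0,4] S\PP  <B  k=3
[4,5] S  lex  "today"
[5,6] (S\(S\PP))\S  lex  "plan"
[4,6] S\(S\PP)  <  k=5
[0,6] S  <  k=4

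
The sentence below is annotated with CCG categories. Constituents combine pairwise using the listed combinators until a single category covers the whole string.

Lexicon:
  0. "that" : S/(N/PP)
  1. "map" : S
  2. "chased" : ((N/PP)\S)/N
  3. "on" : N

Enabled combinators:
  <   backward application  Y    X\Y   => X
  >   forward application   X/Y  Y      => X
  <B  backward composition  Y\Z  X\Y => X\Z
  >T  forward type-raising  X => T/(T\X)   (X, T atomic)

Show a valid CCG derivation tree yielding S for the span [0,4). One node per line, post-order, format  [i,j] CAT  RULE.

[0,1] S/(N/PP)  lex  "that"
[1,2] S  lex  "map"
[2,3] ((N/PP)\S)/N  lex  "chased"
[3,4] N  lex  "on"
[2,4] (N/PP)\S  >  k=3
[1,4] N/PP  <  k=2
[0,4] S  >  k=1

[0,4] S   >
  [0,1] "that" : S/(N/PP)
  [1,4] N/PP   <
    [1,2] "map" : S
    [2,4] (N/PP)\S   >
      [2,3] "chased" : ((N/PP)\S)/N
      [3,4] "on" : N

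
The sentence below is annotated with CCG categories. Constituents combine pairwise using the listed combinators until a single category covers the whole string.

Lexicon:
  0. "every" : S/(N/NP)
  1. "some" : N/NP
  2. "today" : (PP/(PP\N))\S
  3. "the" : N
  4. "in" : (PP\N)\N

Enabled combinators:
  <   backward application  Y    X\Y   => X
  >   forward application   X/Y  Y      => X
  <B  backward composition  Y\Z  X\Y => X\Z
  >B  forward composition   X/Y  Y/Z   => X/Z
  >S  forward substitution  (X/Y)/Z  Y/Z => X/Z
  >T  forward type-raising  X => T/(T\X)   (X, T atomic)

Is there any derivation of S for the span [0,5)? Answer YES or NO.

NO

S/(N/NP) N/NP (PP/(PP\N))\S N (PP\N)\N
CKY chart[0,5] = {N/(N\PP), NP/(NP\PP), PP, PP/(PP\PP), S/(S\PP)}; S ∉ chart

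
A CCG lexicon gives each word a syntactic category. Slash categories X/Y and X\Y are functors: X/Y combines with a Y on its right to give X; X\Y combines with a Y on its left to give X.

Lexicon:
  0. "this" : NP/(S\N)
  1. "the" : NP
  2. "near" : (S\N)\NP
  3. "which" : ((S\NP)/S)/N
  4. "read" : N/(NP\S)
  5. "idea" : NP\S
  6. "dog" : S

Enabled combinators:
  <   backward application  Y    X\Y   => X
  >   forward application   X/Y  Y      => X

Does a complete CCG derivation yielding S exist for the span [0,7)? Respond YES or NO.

[0,7] S   <
  [0,3] NP   >
    [0,1] "this" : NP/(S\N)
    [1,3] S\N   <
      [1,2] "the" : NP
      [2,3] "near" : (S\N)\NP
  [3,7] S\NP   >
    [3,6] (S\NP)/S   >
      [3,4] "which" : ((S\NP)/S)/N
      [4,6] N   >
        [4,5] "read" : N/(NP\S)
        [5,6] "idea" : NP\S
    [6,7] "dog" : S

YES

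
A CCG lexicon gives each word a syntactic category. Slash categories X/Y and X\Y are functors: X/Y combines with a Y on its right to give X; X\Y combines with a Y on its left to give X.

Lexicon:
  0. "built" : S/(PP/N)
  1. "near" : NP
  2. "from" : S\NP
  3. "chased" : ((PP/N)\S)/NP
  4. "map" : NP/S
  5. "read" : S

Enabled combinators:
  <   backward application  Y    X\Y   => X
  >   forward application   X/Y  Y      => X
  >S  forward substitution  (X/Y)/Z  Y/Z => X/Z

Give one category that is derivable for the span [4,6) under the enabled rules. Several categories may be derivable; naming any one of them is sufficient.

NP

[0,6] S   >
  [0,1] "built" : S/(PP/N)
  [1,6] PP/N   <
    [1,3] S   <
      [1,2] "near" : NP
      [2,3] "from" : S\NP
    [3,6] (PP/N)\S   >
      [3,4] "chased" : ((PP/N)\S)/NP
      [4,6] NP   >
        [4,5] "map" : NP/S
        [5,6] "read" : S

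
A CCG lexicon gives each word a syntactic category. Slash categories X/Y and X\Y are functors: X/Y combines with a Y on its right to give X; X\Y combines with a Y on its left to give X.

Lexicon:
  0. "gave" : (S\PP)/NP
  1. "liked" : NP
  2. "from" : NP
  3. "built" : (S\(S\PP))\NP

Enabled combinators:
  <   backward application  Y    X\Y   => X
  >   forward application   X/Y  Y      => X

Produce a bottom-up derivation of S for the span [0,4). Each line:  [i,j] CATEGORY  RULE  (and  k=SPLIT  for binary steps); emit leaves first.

[0,4] S   <
  [0,2] S\PP   >
    [0,1] "gave" : (S\PP)/NP
    [1,2] "liked" : NP
  [2,4] S\(S\PP)   <
    [2,3] "from" : NP
    [3,4] "built" : (S\(S\PP))\NP

[0,1] (S\PP)/NP  lex  "gave"
[1,2] NP  lex  "liked"
[0,2] S\PP  >  k=1
[2,3] NP  lex  "from"
[3,4] (S\(S\PP))\NP  lex  "built"
[2,4] S\(S\PP)  <  k=3
[0,4] S  <  k=2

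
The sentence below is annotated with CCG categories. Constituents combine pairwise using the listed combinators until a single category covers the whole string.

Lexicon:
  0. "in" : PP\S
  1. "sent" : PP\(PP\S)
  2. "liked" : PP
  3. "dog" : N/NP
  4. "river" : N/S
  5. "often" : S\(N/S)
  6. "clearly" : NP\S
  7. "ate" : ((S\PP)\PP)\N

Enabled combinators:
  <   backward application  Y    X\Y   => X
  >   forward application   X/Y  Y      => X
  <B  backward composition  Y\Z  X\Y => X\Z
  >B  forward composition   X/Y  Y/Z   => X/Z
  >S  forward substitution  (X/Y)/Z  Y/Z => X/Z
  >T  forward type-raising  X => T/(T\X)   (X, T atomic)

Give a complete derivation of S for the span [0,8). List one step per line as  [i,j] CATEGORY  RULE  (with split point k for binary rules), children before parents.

[0,8] S   <
  [0,2] PP   <
    [0,1] "in" : PP\S
    [1,2] "sent" : PP\(PP\S)
  [2,8] S\PP   <
    [2,3] "liked" : PP
    [3,8] (S\PP)\PP   <
      [3,7] N   >
        [3,4] "dog" : N/NP
        [4,7] NP   <
          [4,6] S   <
            [4,5] "river" : N/S
            [5,6] "often" : S\(N/S)
          [6,7] "clearly" : NP\S
      [7,8] "ate" : ((S\PP)\PP)\N

[0,1] PP\S  lex  "in"
[1,2] PP\(PP\S)  lex  "sent"
[0,2] PP  <  k=1
[2,3] PP  lex  "liked"
[3,4] N/NP  lex  "dog"
[4,5] N/S  lex  "river"
[5,6] S\(N/S)  lex  "often"
[4,6] S  <  k=5
[6,7] NP\S  lex  "clearly"
[4,7] NP  <  k=6
[3,7] N  >  k=4
[7,8] ((S\PP)\PP)\N  lex  "ate"
[3,8] (S\PP)\PP  <  k=7
[2,8] S\PP  <  k=3
[0,8] S  <  k=2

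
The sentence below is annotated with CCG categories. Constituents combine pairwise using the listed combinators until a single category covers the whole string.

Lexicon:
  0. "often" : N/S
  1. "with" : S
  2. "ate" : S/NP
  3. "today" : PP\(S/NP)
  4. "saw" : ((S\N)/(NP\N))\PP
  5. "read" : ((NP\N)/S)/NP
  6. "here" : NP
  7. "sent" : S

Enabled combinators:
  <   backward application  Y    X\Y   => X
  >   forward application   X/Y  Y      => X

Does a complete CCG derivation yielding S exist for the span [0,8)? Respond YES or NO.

YES

[0,8] S   <
  [0,2] N   >
    [0,1] "often" : N/S
    [1,2] "with" : S
  [2,8] S\N   >
    [2,5] (S\N)/(NP\N)   <
      [2,4] PP   <
        [2,3] "ate" : S/NP
        [3,4] "today" : PP\(S/NP)
      [4,5] "saw" : ((S\N)/(NP\N))\PP
    [5,8] NP\N   >
      [5,7] (NP\N)/S   >
        [5,6] "read" : ((NP\N)/S)/NP
        [6,7] "here" : NP
      [7,8] "sent" : S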